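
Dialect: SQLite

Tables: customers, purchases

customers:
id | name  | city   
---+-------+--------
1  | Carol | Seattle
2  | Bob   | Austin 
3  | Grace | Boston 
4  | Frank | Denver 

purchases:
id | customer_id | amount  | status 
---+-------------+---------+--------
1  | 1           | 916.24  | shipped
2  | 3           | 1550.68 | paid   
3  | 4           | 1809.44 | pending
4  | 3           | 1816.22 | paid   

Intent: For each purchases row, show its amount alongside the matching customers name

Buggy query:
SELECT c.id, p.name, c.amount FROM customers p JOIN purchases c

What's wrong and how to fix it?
Bug: JOIN with no ON clause produces a cartesian product; every purchases row pairs with every customers row

Fix: Add ON c.customer_id = p.id to the JOIN

Corrected query:
SELECT c.id, p.name, c.amount FROM customers p JOIN purchases c ON c.customer_id = p.id

Result:
id | name  | amount 
---+-------+--------
1  | Carol | 916.24 
2  | Grace | 1550.68
3  | Frank | 1809.44
4  | Grace | 1816.22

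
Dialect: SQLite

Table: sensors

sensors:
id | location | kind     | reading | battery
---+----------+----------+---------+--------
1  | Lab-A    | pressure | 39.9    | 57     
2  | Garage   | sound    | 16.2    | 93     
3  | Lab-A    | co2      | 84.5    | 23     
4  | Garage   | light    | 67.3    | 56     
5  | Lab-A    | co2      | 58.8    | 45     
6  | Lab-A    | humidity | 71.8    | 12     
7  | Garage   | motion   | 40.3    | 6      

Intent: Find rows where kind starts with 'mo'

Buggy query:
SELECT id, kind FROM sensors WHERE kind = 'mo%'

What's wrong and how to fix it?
Bug: '=' compares the literal string including the % character; pattern matching needs LIKE

Fix: Use LIKE for wildcard pattern matching

Corrected query:
SELECT id, kind FROM sensors WHERE kind LIKE 'mo%'

Result:
id | kind  
---+-------
7  | motion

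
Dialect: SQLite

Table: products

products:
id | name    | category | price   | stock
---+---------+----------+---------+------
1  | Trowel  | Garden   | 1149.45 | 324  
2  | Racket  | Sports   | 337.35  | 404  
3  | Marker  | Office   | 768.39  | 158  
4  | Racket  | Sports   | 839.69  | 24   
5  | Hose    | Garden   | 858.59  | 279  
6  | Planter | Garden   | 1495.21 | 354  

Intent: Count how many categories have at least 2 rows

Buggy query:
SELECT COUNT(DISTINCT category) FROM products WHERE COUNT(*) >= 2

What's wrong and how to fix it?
Bug: COUNT(*) cannot appear in WHERE; the per-group count doesn't exist yet

Fix: Group first with HAVING COUNT(*) >= 2, then COUNT the resulting groups

Corrected query:
SELECT COUNT(*) FROM (SELECT category FROM products GROUP BY category HAVING COUNT(*) >= 2)

Result:
COUNT(*)
--------
2       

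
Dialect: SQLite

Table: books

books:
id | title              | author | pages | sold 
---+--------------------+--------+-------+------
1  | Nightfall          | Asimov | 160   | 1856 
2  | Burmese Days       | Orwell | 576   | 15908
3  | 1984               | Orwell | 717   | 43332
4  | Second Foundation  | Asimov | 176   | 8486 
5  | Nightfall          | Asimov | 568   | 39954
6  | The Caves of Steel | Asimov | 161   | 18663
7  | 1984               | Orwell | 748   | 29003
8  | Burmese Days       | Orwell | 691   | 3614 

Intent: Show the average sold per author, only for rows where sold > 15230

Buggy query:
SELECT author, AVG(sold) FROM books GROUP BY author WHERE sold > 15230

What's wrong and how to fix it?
Bug: WHERE cannot follow GROUP BY

Fix: Place WHERE between FROM and GROUP BY

Corrected query:
SELECT author, AVG(sold) FROM books WHERE sold > 15230 GROUP BY author

Result:
author | AVG(sold)   
-------+-------------
Asimov | 29308.5     
Orwell | 29414.333333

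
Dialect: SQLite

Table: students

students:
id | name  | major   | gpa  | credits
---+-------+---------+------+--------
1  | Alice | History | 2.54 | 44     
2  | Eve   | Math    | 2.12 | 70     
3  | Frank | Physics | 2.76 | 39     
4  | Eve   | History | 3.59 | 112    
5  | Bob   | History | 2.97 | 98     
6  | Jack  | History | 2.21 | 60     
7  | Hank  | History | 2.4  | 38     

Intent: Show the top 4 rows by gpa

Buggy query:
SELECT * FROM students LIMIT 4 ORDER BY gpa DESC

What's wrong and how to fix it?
Bug: LIMIT must come after ORDER BY

Fix: Swap the clauses: ORDER BY first, then LIMIT

Corrected query:
SELECT * FROM students ORDER BY gpa DESC LIMIT 4

Result:
id | name  | major   | gpa  | credits
---+-------+---------+------+--------
4  | Eve   | History | 3.59 | 112    
5  | Bob   | History | 2.97 | 98     
3  | Frank | Physics | 2.76 | 39     
1  | Alice | History | 2.54 | 44     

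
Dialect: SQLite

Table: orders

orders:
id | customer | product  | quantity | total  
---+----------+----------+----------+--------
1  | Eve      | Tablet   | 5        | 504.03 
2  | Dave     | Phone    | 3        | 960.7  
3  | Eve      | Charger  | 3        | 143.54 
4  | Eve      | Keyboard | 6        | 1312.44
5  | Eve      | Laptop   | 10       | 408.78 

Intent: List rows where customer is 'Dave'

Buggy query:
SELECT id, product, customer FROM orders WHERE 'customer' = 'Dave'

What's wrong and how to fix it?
Bug: Single quotes denote string literals in SQL; the column name is being compared as a constant string

Fix: Remove the quotes around the column name (or use double quotes for an identifier)

Corrected query:
SELECT id, product, customer FROM orders WHERE customer = 'Dave'

Result:
id | product | customer
---+---------+---------
2  | Phone   | Dave    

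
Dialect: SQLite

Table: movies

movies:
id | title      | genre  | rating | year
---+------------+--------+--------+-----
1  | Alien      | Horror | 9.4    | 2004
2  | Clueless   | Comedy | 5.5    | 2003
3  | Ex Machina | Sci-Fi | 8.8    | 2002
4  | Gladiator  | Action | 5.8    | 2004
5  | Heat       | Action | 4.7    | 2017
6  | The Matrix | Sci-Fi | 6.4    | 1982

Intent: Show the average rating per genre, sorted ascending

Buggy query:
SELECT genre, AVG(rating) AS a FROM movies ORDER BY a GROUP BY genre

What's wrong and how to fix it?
Bug: GROUP BY must precede ORDER BY

Fix: Move ORDER BY to the end, after GROUP BY

Corrected query:
SELECT genre, AVG(rating) AS a FROM movies GROUP BY genre ORDER BY a

Result:
genre  | a   
-------+-----
Action | 5.25
Comedy | 5.5 
Sci-Fi | 7.6 
Horror | 9.4 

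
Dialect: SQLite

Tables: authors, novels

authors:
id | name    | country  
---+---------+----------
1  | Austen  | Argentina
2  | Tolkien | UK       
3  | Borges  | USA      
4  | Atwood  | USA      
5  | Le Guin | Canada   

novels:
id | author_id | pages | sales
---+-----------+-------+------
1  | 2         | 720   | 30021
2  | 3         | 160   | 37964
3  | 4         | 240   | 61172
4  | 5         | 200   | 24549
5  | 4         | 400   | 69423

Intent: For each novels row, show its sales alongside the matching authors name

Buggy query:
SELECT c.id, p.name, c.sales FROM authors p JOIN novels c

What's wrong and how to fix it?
Bug: JOIN with no ON clause produces a cartesian product; every novels row pairs with every authors row

Fix: Add ON c.author_id = p.id to the JOIN

Corrected query:
SELECT c.id, p.name, c.sales FROM authors p JOIN novels c ON c.author_id = p.id

Result:
id | name    | sales
---+---------+------
1  | Tolkien | 30021
2  | Borges  | 37964
3  | Atwood  | 61172
4  | Le Guin | 24549
5  | Atwood  | 69423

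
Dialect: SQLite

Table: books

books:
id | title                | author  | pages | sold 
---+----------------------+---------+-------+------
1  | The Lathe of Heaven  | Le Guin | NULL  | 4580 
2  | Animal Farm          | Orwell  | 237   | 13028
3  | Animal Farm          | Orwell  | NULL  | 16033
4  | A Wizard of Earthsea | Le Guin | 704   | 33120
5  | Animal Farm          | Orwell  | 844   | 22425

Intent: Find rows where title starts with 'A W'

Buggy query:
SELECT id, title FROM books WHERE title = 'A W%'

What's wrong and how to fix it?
Bug: Wildcards only work with LIKE; '=' treats '%' as a literal character

Fix: Replace '=' with LIKE so 'A W%' is treated as a pattern

Corrected query:
SELECT id, title FROM books WHERE title LIKE 'A W%'

Result:
id | title               
---+---------------------
4  | A Wizard of Earthsea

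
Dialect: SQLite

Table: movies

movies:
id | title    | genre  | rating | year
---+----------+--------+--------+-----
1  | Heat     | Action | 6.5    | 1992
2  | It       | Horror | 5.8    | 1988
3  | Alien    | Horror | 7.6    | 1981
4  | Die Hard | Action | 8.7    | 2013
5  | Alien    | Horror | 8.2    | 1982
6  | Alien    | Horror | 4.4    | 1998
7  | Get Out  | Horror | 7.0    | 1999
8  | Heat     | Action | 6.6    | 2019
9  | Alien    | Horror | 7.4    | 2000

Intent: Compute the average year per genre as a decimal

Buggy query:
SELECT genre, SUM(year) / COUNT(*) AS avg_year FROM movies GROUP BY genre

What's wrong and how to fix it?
Bug: SUM(year) and COUNT(*) are both integers; the division truncates the fractional part

Fix: Cast one side to REAL so the division keeps the fractional part

Corrected query:
SELECT genre, SUM(year) * 1.0 / COUNT(*) AS avg_year FROM movies GROUP BY genre

Result:
genre  | avg_year   
-------+------------
Action | 2008       
Horror | 1991.333333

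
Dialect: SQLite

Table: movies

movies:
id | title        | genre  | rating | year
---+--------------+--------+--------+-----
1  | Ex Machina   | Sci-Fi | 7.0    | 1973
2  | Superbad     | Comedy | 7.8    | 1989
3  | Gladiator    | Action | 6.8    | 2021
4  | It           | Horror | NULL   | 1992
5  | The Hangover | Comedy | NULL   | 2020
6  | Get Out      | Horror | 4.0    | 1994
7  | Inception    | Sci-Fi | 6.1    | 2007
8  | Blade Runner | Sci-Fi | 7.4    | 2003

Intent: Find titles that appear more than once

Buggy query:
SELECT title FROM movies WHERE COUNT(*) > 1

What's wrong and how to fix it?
Bug: COUNT(*) is an aggregate and cannot be used in WHERE

Fix: Group first, then use HAVING for the count condition

Corrected query:
SELECT title FROM movies GROUP BY title HAVING COUNT(*) > 1

Result:
(no rows)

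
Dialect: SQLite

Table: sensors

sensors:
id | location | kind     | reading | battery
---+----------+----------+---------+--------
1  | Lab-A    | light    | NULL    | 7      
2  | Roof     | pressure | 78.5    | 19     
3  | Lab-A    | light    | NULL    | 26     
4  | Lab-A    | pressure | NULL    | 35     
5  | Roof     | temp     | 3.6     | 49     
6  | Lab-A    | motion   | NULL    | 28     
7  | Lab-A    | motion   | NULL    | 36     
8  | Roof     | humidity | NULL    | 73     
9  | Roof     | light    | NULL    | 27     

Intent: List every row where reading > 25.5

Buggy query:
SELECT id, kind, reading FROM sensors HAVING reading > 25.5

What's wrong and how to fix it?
Bug: HAVING filters the output of aggregation, but this query has no GROUP BY and no aggregate functions, so SQLite rejects it (HAVING clause on a non-aggregate query); the condition here is per row

Fix: Replace HAVING with WHERE since the condition applies to individual rows

Corrected query:
SELECT id, kind, reading FROM sensors WHERE reading > 25.5

Result:
id | kind     | reading
---+----------+--------
2  | pressure | 78.5   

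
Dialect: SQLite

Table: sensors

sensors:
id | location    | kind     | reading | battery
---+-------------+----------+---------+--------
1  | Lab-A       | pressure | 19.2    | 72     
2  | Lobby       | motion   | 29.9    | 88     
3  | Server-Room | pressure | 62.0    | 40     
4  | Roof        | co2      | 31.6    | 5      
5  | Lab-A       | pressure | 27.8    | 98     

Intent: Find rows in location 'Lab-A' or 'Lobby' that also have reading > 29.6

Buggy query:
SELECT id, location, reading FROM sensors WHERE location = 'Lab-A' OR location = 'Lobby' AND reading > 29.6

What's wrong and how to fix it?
Bug: Without parentheses, AND is evaluated before OR, so the reading filter only applies to the 'Lobby' branch

Fix: Group the OR with parentheses (or use IN), then AND the threshold

Corrected query:
SELECT id, location, reading FROM sensors WHERE (location = 'Lab-A' OR location = 'Lobby') AND reading > 29.6

Result:
id | location | reading
---+----------+--------
2  | Lobby    | 29.9   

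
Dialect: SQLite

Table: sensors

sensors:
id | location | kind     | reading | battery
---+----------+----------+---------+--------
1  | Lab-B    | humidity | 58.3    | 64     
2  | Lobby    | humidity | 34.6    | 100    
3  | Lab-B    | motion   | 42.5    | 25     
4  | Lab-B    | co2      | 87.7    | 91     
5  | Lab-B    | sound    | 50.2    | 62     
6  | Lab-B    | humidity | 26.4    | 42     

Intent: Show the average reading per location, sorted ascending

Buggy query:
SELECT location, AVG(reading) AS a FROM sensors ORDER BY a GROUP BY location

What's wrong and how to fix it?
Bug: GROUP BY must precede ORDER BY

Fix: Reorder: SELECT … FROM … GROUP BY … ORDER BY …

Corrected query:
SELECT location, AVG(reading) AS a FROM sensors GROUP BY location ORDER BY a

Result:
location | a    
---------+------
Lobby    | 34.6 
Lab-B    | 53.02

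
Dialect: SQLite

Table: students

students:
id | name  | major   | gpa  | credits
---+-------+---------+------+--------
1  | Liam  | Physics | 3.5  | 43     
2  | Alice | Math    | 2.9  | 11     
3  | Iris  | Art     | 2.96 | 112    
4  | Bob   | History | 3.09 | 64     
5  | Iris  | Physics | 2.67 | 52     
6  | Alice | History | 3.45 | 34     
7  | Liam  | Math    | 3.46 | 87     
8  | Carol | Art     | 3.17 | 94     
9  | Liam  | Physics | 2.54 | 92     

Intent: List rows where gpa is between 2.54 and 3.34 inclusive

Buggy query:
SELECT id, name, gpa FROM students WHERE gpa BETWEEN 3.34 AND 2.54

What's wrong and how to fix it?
Bug: BETWEEN expects the lower bound first; with 3.34 AND 2.54 the range is empty

Fix: Swap the bounds so the smaller value comes first

Corrected query:
SELECT id, name, gpa FROM students WHERE gpa BETWEEN 2.54 AND 3.34

Result:
id | name  | gpa 
---+-------+-----
2  | Alice | 2.9 
3  | Iris  | 2.96
4  | Bob   | 3.09
5  | Iris  | 2.67
8  | Carol | 3.17
9  | Liam  | 2.54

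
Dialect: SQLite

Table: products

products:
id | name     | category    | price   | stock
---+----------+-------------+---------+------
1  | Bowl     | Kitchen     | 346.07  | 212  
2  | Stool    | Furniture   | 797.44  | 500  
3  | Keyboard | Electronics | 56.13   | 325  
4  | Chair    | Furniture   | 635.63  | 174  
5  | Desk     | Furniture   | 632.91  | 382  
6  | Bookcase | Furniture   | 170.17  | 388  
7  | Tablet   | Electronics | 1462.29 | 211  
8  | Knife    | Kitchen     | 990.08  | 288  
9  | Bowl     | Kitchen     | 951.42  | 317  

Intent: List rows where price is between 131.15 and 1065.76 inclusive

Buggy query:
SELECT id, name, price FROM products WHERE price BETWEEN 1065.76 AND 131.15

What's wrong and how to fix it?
Bug: BETWEEN expects the lower bound first; with 1065.76 AND 131.15 the range is empty

Fix: Swap the bounds so the smaller value comes first

Corrected query:
SELECT id, name, price FROM products WHERE price BETWEEN 131.15 AND 1065.76

Result:
id | name     | price 
---+----------+-------
1  | Bowl     | 346.07
2  | Stool    | 797.44
4  | Chair    | 635.63
5  | Desk     | 632.91
6  | Bookcase | 170.17
8  | Knife    | 990.08
9  | Bowl     | 951.42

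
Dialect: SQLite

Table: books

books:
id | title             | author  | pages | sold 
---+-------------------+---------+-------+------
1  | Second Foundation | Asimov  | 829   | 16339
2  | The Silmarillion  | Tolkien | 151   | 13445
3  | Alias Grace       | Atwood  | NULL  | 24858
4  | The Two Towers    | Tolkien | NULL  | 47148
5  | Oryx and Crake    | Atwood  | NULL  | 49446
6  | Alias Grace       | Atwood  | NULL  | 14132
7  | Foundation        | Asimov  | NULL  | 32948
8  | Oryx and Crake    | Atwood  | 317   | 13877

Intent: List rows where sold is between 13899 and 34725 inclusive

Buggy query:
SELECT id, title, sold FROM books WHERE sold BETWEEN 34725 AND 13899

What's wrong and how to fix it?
Bug: The bounds are reversed; BETWEEN a AND b requires a <= b to match anything

Fix: Write BETWEEN 13899 AND 34725

Corrected query:
SELECT id, title, sold FROM books WHERE sold BETWEEN 13899 AND 34725

Result:
id | title             | sold 
---+-------------------+------
1  | Second Foundation | 16339
3  | Alias Grace       | 24858
6  | Alias Grace       | 14132
7  | Foundation        | 32948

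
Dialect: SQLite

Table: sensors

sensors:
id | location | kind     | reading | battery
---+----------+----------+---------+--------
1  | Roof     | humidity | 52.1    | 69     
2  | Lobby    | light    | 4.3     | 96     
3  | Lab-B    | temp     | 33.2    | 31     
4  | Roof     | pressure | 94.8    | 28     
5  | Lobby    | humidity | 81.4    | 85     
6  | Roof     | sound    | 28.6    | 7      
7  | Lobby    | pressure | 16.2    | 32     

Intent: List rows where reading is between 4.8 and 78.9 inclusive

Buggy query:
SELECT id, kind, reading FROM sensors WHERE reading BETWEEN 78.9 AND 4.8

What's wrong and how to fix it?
Bug: The bounds are reversed; BETWEEN a AND b requires a <= b to match anything

Fix: Write BETWEEN 4.8 AND 78.9

Corrected query:
SELECT id, kind, reading FROM sensors WHERE reading BETWEEN 4.8 AND 78.9

Result:
id | kind     | reading
---+----------+--------
1  | humidity | 52.1   
3  | temp     | 33.2   
6  | sound    | 28.6   
7  | pressure | 16.2   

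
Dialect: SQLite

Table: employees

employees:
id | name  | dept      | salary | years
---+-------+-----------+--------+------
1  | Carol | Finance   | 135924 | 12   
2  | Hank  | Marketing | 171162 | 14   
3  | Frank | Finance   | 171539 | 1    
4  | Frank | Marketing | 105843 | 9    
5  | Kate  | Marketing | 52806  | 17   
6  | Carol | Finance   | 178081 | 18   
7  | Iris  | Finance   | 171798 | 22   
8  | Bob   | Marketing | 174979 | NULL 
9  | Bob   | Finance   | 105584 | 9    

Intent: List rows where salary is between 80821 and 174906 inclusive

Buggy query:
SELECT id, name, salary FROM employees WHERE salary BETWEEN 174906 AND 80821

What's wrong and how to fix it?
Bug: The bounds are reversed; BETWEEN a AND b requires a <= b to match anything

Fix: Write BETWEEN 80821 AND 174906

Corrected query:
SELECT id, name, salary FROM employees WHERE salary BETWEEN 80821 AND 174906

Result:
id | name  | salary
---+-------+-------
1  | Carol | 135924
2  | Hank  | 171162
3  | Frank | 171539
4  | Frank | 105843
7  | Iris  | 171798
9  | Bob   | 105584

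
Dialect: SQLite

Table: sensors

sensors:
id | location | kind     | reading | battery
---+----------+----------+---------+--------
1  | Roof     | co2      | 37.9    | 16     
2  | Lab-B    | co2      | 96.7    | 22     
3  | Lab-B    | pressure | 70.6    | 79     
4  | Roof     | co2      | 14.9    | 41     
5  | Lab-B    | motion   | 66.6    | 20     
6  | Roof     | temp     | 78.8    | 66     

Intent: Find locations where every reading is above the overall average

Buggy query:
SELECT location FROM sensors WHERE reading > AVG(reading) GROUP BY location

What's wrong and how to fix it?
Bug: AVG() is an aggregate; it can't sit directly in WHERE

Fix: Compute the overall average in a scalar subquery and compare each group's MIN against it in HAVING

Corrected query:
SELECT location FROM sensors GROUP BY location HAVING MIN(reading) > (SELECT AVG(reading) FROM sensors)

Result:
location
--------
Lab-B   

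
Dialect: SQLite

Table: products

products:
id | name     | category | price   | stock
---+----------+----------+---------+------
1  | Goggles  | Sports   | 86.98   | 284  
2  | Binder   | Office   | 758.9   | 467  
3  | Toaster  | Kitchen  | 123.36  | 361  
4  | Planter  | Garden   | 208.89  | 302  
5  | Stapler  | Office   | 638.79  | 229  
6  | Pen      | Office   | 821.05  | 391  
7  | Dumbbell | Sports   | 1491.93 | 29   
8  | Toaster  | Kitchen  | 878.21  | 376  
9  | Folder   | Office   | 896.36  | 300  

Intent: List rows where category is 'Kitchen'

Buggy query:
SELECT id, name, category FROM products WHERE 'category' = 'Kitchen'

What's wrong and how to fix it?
Bug: Single quotes denote string literals in SQL; the column name is being compared as a constant string

Fix: Reference the column as category without single quotes

Corrected query:
SELECT id, name, category FROM products WHERE category = 'Kitchen'

Result:
id | name    | category
---+---------+---------
3  | Toaster | Kitchen 
8  | Toaster | Kitchen 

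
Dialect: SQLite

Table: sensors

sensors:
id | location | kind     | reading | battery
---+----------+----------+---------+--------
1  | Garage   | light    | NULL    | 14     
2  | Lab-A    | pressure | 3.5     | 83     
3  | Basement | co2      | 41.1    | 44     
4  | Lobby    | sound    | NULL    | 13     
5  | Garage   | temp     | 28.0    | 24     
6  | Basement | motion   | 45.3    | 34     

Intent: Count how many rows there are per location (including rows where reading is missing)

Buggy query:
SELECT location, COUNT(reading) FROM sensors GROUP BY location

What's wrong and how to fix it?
Bug: COUNT(reading) skips NULLs, so groups with missing reading are undercounted

Fix: Replace COUNT(reading) with COUNT(*)

Corrected query:
SELECT location, COUNT(*) FROM sensors GROUP BY location

Result:
location | COUNT(*)
---------+---------
Basement | 2       
Garage   | 2       
Lab-A    | 1       
Lobby    | 1       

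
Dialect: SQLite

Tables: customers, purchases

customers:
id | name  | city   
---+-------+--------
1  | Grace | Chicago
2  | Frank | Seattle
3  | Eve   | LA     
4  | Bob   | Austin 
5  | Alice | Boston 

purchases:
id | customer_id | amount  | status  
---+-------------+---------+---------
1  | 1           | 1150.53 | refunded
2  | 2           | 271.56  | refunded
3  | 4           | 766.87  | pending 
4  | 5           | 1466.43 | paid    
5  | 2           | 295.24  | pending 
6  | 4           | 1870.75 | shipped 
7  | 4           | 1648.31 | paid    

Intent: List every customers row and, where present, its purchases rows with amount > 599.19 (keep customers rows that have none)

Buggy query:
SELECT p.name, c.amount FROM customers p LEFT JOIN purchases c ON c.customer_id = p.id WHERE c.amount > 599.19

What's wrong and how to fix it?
Bug: Filtering c.amount in WHERE discards the NULL rows produced by LEFT JOIN, turning it into an inner join

Fix: Put 'c.amount > 599.19' in the JOIN's ON clause instead of WHERE

Corrected query:
SELECT p.name, c.amount FROM customers p LEFT JOIN purchases c ON c.customer_id = p.id AND c.amount > 599.19

Result:
name  | amount 
------+--------
Grace | 1150.53
Frank | NULL   
Eve   | NULL   
Bob   | 766.87 
Bob   | 1648.31
Bob   | 1870.75
Alice | 1466.43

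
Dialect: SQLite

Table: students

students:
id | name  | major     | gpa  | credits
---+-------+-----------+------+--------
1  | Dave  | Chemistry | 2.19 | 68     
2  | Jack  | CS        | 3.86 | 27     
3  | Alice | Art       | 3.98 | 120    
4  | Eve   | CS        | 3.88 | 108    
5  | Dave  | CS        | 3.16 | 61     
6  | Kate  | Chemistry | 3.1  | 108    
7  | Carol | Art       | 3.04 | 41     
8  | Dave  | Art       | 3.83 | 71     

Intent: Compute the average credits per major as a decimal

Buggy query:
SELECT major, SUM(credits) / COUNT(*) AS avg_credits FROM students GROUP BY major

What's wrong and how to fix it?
Bug: SUM(credits) and COUNT(*) are both integers; the division truncates the fractional part

Fix: Cast one side to REAL so the division keeps the fractional part

Corrected query:
SELECT major, SUM(credits) * 1.0 / COUNT(*) AS avg_credits FROM students GROUP BY major

Result:
major     | avg_credits
----------+------------
Art       | 77.333333  
CS        | 65.333333  
Chemistry | 88         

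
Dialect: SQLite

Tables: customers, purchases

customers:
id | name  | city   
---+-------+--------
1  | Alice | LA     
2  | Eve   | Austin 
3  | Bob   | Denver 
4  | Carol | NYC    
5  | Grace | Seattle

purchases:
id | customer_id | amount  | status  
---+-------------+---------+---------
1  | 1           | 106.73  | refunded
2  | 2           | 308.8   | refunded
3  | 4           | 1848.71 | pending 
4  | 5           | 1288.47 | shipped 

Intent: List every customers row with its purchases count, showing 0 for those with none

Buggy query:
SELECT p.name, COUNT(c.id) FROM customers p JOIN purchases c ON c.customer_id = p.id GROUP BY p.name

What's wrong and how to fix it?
Bug: An inner join excludes parents with zero children

Fix: Switch to LEFT JOIN to retain unmatched parent rows

Corrected query:
SELECT p.name, COUNT(c.id) FROM customers p LEFT JOIN purchases c ON c.customer_id = p.id GROUP BY p.name

Result:
name  | COUNT(c.id)
------+------------
Alice | 1          
Bob   | 0          
Carol | 1          
Eve   | 1          
Grace | 1          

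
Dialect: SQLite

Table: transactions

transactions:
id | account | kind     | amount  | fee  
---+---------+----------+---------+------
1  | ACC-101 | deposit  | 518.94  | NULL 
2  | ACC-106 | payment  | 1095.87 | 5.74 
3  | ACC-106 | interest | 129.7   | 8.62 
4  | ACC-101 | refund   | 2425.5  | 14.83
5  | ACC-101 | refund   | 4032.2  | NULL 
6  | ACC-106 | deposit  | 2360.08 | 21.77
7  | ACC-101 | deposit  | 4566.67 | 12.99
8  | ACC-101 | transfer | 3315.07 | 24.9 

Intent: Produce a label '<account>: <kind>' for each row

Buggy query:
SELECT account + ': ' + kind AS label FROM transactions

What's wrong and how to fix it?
Bug: '+' is numeric addition; on text columns SQLite converts them to 0 instead of concatenating

Fix: Replace + with || to concatenate text

Corrected query:
SELECT account || ': ' || kind AS label FROM transactions

Result:
label            
-----------------
ACC-101: deposit 
ACC-106: payment 
ACC-106: interest
ACC-101: refund  
ACC-101: refund  
ACC-106: deposit 
ACC-101: deposit 
ACC-101: transfer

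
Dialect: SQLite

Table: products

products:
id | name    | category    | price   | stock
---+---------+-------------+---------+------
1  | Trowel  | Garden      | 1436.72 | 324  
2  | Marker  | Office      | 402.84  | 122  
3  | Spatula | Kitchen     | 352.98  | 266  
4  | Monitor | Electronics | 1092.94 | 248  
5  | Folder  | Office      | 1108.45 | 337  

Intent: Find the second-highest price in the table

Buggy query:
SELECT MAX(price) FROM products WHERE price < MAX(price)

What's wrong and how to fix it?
Bug: MAX(price) on the right of the comparison is an aggregate-in-WHERE error

Fix: Put the inner MAX in a scalar subquery

Corrected query:
SELECT MAX(price) FROM products WHERE price < (SELECT MAX(price) FROM products)

Result:
MAX(price)
----------
1108.45   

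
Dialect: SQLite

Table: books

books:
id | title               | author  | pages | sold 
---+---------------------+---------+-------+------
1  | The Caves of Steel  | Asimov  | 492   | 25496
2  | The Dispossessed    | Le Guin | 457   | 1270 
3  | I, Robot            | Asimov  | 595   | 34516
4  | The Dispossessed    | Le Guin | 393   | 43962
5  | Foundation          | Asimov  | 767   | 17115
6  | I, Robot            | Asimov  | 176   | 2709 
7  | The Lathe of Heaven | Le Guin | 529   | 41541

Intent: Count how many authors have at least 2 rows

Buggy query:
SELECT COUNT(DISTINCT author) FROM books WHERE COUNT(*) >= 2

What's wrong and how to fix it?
Bug: WHERE filters individual rows, not groups, so a group-level COUNT is invalid there

Fix: Group first with HAVING COUNT(*) >= 2, then COUNT the resulting groups

Corrected query:
SELECT COUNT(*) FROM (SELECT author FROM books GROUP BY author HAVING COUNT(*) >= 2)

Result:
COUNT(*)
--------
2       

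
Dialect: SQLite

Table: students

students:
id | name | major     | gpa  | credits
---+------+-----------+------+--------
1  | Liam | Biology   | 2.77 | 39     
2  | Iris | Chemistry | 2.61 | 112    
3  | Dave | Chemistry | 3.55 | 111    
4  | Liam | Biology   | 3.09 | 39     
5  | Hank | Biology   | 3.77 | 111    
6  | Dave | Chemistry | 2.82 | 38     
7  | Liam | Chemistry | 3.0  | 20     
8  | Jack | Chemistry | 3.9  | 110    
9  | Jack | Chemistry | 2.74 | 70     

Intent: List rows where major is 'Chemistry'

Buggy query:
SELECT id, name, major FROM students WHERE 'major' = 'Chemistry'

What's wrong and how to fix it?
Bug: Single quotes denote string literals in SQL; the column name is being compared as a constant string

Fix: Reference the column as major without single quotes

Corrected query:
SELECT id, name, major FROM students WHERE major = 'Chemistry'

Result:
id | name | major    
---+------+----------
2  | Iris | Chemistry
3  | Dave | Chemistry
6  | Dave | Chemistry
7  | Liam | Chemistry
8  | Jack | Chemistry
9  | Jack | Chemistry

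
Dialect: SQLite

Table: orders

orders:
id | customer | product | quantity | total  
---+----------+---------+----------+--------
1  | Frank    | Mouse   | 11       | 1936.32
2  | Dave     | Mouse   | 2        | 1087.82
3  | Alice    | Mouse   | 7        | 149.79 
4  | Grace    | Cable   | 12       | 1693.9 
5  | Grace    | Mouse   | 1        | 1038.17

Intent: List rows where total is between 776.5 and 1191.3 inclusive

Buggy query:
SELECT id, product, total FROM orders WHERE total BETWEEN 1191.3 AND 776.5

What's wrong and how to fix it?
Bug: The bounds are reversed; BETWEEN a AND b requires a <= b to match anything

Fix: Write BETWEEN 776.5 AND 1191.3

Corrected query:
SELECT id, product, total FROM orders WHERE total BETWEEN 776.5 AND 1191.3

Result:
id | product | total  
---+---------+--------
2  | Mouse   | 1087.82
5  | Mouse   | 1038.17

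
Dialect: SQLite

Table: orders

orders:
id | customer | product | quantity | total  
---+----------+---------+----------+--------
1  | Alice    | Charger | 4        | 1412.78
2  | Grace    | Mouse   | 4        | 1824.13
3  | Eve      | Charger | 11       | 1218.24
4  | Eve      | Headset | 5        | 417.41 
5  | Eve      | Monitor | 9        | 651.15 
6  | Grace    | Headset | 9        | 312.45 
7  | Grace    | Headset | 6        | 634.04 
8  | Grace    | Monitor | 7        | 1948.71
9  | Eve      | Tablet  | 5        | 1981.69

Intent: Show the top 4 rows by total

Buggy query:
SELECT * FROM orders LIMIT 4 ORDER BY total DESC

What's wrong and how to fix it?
Bug: LIMIT must come after ORDER BY

Fix: Sort with ORDER BY, then apply LIMIT

Corrected query:
SELECT * FROM orders ORDER BY total DESC LIMIT 4

Result:
id | customer | product | quantity | total  
---+----------+---------+----------+--------
9  | Eve      | Tablet  | 5        | 1981.69
8  | Grace    | Monitor | 7        | 1948.71
2  | Grace    | Mouse   | 4        | 1824.13
1  | Alice    | Charger | 4        | 1412.78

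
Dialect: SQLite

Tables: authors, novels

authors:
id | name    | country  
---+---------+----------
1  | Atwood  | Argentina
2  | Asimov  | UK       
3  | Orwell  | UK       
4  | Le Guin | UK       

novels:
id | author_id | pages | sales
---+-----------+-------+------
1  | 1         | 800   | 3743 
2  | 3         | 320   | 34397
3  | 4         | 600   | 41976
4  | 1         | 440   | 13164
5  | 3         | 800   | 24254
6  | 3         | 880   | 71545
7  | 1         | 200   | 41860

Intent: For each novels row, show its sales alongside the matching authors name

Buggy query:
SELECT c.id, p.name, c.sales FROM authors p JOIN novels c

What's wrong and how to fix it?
Bug: Missing join condition: each novels row is matched to all authors rows instead of just its own

Fix: Add ON c.author_id = p.id to the JOIN

Corrected query:
SELECT c.id, p.name, c.sales FROM authors p JOIN novels c ON c.author_id = p.id

Result:
id | name    | sales
---+---------+------
1  | Atwood  | 3743 
2  | Orwell  | 34397
3  | Le Guin | 41976
4  | Atwood  | 13164
5  | Orwell  | 24254
6  | Orwell  | 71545
7  | Atwood  | 41860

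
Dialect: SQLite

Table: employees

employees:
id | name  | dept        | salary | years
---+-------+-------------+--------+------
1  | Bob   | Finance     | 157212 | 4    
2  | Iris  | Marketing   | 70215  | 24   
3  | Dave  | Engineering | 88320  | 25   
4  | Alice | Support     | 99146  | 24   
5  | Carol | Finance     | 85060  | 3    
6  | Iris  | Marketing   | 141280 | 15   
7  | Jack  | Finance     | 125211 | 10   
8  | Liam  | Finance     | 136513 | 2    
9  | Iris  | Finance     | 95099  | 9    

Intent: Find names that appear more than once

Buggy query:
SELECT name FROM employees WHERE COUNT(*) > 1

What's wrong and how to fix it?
Bug: WHERE can't reference COUNT(*); aggregates are computed after WHERE

Fix: GROUP BY name, then filter groups with HAVING COUNT(*) > 1

Corrected query:
SELECT name FROM employees GROUP BY name HAVING COUNT(*) > 1

Result:
name
----
Iris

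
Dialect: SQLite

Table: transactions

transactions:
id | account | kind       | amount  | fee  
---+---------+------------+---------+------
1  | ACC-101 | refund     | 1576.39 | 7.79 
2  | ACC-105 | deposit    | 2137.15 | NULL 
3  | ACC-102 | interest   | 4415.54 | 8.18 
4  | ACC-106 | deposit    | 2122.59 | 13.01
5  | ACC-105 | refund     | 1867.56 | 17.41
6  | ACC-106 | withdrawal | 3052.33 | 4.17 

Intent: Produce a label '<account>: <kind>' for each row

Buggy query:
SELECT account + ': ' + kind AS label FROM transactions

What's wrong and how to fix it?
Bug: SQLite uses || for string concatenation; + coerces text to numbers (yielding 0)

Fix: Replace + with || to concatenate text

Corrected query:
SELECT account || ': ' || kind AS label FROM transactions

Result:
label              
-------------------
ACC-101: refund    
ACC-105: deposit   
ACC-102: interest  
ACC-106: deposit   
ACC-105: refund    
ACC-106: withdrawal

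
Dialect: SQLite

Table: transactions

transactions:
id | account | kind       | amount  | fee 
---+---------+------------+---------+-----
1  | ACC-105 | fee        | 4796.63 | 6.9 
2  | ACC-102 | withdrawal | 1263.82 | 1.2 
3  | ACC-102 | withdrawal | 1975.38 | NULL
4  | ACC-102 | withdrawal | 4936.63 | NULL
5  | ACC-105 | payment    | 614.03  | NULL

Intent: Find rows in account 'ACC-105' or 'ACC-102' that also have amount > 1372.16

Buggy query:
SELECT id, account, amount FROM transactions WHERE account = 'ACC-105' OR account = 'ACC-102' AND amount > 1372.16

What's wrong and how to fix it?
Bug: AND binds tighter than OR, so this parses as account = 'ACC-105' OR (account = 'ACC-102' AND amount > 1372.16)

Fix: Add parentheses around the OR so the AND applies to both alternatives

Corrected query:
SELECT id, account, amount FROM transactions WHERE (account = 'ACC-105' OR account = 'ACC-102') AND amount > 1372.16

Result:
id | account | amount 
---+---------+--------
1  | ACC-105 | 4796.63
3  | ACC-102 | 1975.38
4  | ACC-102 | 4936.63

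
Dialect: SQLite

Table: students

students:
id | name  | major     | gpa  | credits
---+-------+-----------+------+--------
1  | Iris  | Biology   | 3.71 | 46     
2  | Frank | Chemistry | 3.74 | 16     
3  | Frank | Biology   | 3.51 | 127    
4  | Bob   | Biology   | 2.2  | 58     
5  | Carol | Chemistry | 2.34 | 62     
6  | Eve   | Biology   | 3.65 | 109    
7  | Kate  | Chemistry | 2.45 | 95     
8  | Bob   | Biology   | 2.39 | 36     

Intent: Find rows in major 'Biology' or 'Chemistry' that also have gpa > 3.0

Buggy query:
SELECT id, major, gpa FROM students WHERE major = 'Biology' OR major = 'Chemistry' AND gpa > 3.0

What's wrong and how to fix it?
Bug: Without parentheses, AND is evaluated before OR, so the gpa filter only applies to the 'Chemistry' branch

Fix: Group the OR with parentheses (or use IN), then AND the threshold

Corrected query:
SELECT id, major, gpa FROM students WHERE (major = 'Biology' OR major = 'Chemistry') AND gpa > 3.0

Result:
id | major     | gpa 
---+-----------+-----
1  | Biology   | 3.71
2  | Chemistry | 3.74
3  | Biology   | 3.51
6  | Biology   | 3.65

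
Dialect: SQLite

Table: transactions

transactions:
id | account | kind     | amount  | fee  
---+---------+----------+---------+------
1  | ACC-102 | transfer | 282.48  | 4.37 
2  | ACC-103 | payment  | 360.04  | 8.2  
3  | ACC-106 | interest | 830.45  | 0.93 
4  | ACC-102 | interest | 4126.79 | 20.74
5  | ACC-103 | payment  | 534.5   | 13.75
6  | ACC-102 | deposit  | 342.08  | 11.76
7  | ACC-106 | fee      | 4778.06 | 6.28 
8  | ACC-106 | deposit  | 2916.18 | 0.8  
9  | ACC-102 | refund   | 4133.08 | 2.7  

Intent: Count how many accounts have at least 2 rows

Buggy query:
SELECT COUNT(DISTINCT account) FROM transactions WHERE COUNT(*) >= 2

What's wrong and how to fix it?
Bug: COUNT(*) cannot appear in WHERE; the per-group count doesn't exist yet

Fix: Use a subquery that GROUPs and filters with HAVING, then count its rows

Corrected query:
SELECT COUNT(*) FROM (SELECT account FROM transactions GROUP BY account HAVING COUNT(*) >= 2)

Result:
COUNT(*)
--------
3       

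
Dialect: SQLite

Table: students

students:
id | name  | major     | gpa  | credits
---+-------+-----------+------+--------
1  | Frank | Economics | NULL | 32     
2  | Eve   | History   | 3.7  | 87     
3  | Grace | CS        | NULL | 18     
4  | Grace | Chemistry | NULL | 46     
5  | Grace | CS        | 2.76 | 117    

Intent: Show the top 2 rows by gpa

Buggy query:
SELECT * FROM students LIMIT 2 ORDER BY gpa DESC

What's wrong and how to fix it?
Bug: ORDER BY cannot follow LIMIT; LIMIT is the final clause

Fix: Swap the clauses: ORDER BY first, then LIMIT

Corrected query:
SELECT * FROM students ORDER BY gpa DESC LIMIT 2

Result:
id | name  | major   | gpa  | credits
---+-------+---------+------+--------
2  | Eve   | History | 3.7  | 87     
5  | Grace | CS      | 2.76 | 117    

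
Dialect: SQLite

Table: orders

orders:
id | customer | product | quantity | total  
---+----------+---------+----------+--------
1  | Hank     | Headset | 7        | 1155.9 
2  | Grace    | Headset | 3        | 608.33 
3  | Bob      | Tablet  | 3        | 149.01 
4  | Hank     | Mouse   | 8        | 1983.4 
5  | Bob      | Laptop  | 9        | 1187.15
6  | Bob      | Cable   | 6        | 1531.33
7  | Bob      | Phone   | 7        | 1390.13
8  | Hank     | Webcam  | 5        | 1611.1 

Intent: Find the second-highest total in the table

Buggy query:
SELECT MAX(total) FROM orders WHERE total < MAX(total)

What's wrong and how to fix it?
Bug: MAX(total) on the right of the comparison is an aggregate-in-WHERE error

Fix: Put the inner MAX in a scalar subquery

Corrected query:
SELECT MAX(total) FROM orders WHERE total < (SELECT MAX(total) FROM orders)

Result:
MAX(total)
----------
1611.1    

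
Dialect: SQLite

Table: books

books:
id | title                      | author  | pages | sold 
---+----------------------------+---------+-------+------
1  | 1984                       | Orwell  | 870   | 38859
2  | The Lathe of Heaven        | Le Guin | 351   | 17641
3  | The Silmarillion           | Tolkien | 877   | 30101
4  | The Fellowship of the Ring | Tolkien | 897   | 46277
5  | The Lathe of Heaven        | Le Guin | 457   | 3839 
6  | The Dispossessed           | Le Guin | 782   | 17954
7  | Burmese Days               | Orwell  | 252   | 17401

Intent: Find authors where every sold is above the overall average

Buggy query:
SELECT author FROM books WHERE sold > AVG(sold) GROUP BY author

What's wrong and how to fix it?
Bug: WHERE evaluates per row before aggregation, so AVG() is unavailable

Fix: Compute the overall average in a scalar subquery and compare each group's MIN against it in HAVING

Corrected query:
SELECT author FROM books GROUP BY author HAVING MIN(sold) > (SELECT AVG(sold) FROM books)

Result:
author 
-------
Tolkien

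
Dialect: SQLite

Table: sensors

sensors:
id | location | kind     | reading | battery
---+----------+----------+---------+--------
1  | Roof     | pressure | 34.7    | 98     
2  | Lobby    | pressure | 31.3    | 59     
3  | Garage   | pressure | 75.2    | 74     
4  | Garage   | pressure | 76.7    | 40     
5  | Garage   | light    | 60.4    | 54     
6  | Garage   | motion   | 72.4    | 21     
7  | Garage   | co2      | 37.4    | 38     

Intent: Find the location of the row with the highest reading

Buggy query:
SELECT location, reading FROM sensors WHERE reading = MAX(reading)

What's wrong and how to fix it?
Bug: MAX(reading) is an aggregate and cannot be used directly in WHERE

Fix: Wrap MAX in a scalar subquery so WHERE compares against a single value

Corrected query:
SELECT location, reading FROM sensors WHERE reading = (SELECT MAX(reading) FROM sensors)

Result:
location | reading
---------+--------
Garage   | 76.7   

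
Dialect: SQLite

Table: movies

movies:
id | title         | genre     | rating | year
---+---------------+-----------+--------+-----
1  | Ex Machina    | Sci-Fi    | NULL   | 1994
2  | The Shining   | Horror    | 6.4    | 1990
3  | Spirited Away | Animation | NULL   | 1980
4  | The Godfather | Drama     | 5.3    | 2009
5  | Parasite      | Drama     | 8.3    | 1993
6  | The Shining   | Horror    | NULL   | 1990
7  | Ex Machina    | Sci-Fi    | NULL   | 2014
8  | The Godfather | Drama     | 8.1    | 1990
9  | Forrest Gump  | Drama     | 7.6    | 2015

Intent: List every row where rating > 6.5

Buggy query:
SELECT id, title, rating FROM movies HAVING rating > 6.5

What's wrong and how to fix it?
Bug: HAVING filters the output of aggregation, but this query has no GROUP BY and no aggregate functions, so SQLite rejects it (HAVING clause on a non-aggregate query); the condition here is per row

Fix: Use WHERE for row-level filtering

Corrected query:
SELECT id, title, rating FROM movies WHERE rating > 6.5

Result:
id | title         | rating
---+---------------+-------
5  | Parasite      | 8.3   
8  | The Godfather | 8.1   
9  | Forrest Gump  | 7.6   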